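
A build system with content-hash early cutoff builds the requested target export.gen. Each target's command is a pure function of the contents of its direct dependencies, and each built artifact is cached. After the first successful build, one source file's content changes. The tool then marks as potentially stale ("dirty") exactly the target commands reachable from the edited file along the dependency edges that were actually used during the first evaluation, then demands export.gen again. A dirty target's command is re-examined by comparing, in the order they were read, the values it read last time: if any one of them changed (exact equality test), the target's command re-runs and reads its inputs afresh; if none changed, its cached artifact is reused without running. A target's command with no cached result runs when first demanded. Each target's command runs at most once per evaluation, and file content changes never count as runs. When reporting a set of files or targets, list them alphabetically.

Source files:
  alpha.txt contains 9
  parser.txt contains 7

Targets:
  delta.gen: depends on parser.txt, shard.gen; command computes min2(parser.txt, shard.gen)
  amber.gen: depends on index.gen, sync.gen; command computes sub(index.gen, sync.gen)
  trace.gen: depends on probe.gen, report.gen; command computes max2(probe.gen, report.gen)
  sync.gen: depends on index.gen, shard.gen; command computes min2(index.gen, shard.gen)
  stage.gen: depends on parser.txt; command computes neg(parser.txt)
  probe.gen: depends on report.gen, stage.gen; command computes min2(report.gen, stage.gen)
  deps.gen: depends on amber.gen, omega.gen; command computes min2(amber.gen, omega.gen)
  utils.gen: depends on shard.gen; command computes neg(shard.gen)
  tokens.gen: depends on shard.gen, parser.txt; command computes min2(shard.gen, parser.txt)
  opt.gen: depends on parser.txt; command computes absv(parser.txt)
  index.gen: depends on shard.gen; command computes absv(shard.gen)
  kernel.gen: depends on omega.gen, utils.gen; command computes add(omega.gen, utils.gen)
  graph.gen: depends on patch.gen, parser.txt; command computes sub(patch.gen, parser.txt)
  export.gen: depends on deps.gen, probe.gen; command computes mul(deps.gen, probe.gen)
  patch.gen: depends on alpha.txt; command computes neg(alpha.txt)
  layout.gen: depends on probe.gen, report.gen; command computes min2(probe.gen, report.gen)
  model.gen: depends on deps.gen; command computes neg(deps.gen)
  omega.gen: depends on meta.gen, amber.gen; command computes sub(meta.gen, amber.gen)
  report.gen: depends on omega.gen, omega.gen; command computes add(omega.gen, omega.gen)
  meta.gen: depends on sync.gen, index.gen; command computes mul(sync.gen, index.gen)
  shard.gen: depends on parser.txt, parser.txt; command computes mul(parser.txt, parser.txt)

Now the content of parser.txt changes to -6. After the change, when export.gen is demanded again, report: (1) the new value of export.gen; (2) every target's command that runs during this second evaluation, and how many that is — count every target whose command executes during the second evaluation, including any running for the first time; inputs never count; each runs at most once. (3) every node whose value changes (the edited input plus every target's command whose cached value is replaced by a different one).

First evaluation (everything demanded from the output):
  shard.gen = mul(7, 7) = 49
  index.gen = absv(49) = 49
  stage.gen = neg(7) = -7
  sync.gen = min2(49, 49) = 49
  amber.gen = sub(49, 49) = 0
  meta.gen = mul(49, 49) = 2401
  omega.gen = sub(2401, 0) = 2401
  deps.gen = min2(0, 2401) = 0
  report.gen = add(2401, 2401) = 4802
  probe.gen = min2(4802, -7) = -7
  export.gen = mul(0, -7) = 0

Propagation after the edit:
  shard.gen: runs — parser.txt 7->-6; parser.txt 7->-6; result 36.
  index.gen: runs — shard.gen 49->36; result 36.
  stage.gen: runs — parser.txt 7->-6; result 6.
  sync.gen: runs — index.gen 49->36; shard.gen 49->36; result 36.
  amber.gen: runs — index.gen 49->36; sync.gen 49->36; result 0 (same value as before).
  meta.gen: runs — sync.gen 49->36; index.gen 49->36; result 1296.
  omega.gen: runs — meta.gen 2401->1296; result 1296.
  deps.gen: runs — omega.gen 2401->1296; result 0 (same value as before).
  report.gen: runs — omega.gen 2401->1296; omega.gen 2401->1296; result 2592.
  probe.gen: runs — report.gen 4802->2592; stage.gen -7->6; result 6.
  export.gen: runs — probe.gen -7->6; result 0 (same value as before).

New value of export.gen: 0.
Target commands that run: amber.gen, deps.gen, export.gen, index.gen, meta.gen, omega.gen, probe.gen, report.gen, shard.gen, stage.gen, sync.gen — 11 in total.
Values that change: index.gen, meta.gen, omega.gen, parser.txt, probe.gen, report.gen, shard.gen, stage.gen, sync.gen.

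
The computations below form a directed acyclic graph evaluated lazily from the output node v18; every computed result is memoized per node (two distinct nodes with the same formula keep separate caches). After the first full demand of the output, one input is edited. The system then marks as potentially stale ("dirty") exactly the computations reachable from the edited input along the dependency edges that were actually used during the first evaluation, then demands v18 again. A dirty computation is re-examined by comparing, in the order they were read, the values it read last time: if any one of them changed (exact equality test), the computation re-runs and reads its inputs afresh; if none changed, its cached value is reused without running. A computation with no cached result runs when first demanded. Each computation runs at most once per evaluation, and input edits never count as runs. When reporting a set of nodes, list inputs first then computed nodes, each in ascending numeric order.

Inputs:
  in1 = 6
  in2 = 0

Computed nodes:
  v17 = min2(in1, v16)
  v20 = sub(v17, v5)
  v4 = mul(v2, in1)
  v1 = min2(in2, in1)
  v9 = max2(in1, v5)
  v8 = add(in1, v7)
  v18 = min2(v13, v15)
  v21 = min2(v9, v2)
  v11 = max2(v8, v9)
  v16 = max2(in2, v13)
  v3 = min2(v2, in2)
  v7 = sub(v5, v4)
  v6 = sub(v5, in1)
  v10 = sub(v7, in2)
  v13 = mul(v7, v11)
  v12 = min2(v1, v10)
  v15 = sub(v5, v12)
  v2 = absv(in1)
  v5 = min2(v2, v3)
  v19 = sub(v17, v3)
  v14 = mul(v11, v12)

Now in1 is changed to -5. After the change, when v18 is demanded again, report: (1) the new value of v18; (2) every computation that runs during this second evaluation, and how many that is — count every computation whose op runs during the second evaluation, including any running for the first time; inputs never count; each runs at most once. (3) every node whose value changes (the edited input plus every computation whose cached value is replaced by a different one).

First demand of the output computes:
  v1 = min2(0, 6) = 0
  v2 = absv(6) = 6
  v3 = min2(6, 0) = 0
  v4 = mul(6, 6) = 36
  v5 = min2(6, 0) = 0
  v7 = sub(0, 36) = -36
  v8 = add(6, -36) = -30
  v9 = max2(6, 0) = 6
  v10 = sub(-36, 0) = -36
  v11 = max2(-30, 6) = 6
  v12 = min2(0, -36) = -36
  v13 = mul(-36, 6) = -216
  v15 = sub(0, -36) = 36
  v18 = min2(-216, 36) = -216

After the edit, cleaning proceeds:
  v1: a read changed (in1 6->-5) — executes, giving -5.
  v2: a read changed (in1 6->-5) — executes, giving 5.
  v3: a read changed (v2 6->5) — executes, giving 0 — identical to its old value.
  v4: a read changed (v2 6->5; in1 6->-5) — executes, giving -25.
  v5: a read changed (v2 6->5) — executes, giving 0 — identical to its old value.
  v7: a read changed (v4 36->-25) — executes, giving 25.
  v8: a read changed (in1 6->-5; v7 -36->25) — executes, giving 20.
  v9: a read changed (in1 6->-5) — executes, giving 0.
  v10: a read changed (v7 -36->25) — executes, giving 25.
  v11: a read changed (v8 -30->20; v9 6->0) — executes, giving 20.
  v12: a read changed (v1 0->-5; v10 -36->25) — executes, giving -5.
  v13: a read changed (v7 -36->25; v11 6->20) — executes, giving 500.
  v15: a read changed (v12 -36->-5) — executes, giving 5.
  v18: a read changed (v13 -216->500; v15 36->5) — executes, giving 5.

Demanding v18 again yields 5.
14 computations run: v1, v2, v3, v4, v5, v7, v8, v9, v10, v11, v12, v13, v15, v18.
The nodes whose values change: in1, v1, v2, v4, v7, v8, v9, v10, v11, v12, v13, v15, v18.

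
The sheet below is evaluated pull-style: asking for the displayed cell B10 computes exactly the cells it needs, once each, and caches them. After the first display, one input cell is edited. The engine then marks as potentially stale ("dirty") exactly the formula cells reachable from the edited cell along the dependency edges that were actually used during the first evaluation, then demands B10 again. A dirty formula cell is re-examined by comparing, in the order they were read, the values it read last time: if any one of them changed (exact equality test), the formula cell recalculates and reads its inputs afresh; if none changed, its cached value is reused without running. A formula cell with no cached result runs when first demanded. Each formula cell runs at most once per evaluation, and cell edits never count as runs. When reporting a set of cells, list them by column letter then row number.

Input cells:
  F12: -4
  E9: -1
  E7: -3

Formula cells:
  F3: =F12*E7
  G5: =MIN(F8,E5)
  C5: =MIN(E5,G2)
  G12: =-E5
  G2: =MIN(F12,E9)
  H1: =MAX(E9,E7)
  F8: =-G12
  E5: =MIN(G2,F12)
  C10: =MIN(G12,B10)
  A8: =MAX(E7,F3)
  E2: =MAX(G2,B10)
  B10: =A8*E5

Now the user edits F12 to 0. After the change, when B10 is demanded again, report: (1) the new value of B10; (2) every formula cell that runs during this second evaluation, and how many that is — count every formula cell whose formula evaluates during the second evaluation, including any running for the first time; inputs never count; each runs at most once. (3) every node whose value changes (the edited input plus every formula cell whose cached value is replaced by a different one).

Demanding B10 again yields 0.
5 formula cells run: A8, B10, E5, F3, G2.
The nodes whose values change: A8, B10, E5, F3, F12, G2.

First demand of the output computes:
  F3 = -4 * -3 = 12
  A8 = MAX(-3, 12) = 12
  G2 = MIN(-4, -1) = -4
  E5 = MIN(-4, -4) = -4
  B10 = 12 * -4 = -48

After the edit, cleaning proceeds:
  F3: a read changed (F12 -4->0) — executes, giving 0.
  A8: a read changed (F3 12->0) — executes, giving 0.
  G2: a read changed (F12 -4->0) — executes, giving -1.
  E5: a read changed (G2 -4->-1; F12 -4->0) — executes, giving -1.
  B10: a read changed (A8 12->0; E5 -4->-1) — executes, giving 0.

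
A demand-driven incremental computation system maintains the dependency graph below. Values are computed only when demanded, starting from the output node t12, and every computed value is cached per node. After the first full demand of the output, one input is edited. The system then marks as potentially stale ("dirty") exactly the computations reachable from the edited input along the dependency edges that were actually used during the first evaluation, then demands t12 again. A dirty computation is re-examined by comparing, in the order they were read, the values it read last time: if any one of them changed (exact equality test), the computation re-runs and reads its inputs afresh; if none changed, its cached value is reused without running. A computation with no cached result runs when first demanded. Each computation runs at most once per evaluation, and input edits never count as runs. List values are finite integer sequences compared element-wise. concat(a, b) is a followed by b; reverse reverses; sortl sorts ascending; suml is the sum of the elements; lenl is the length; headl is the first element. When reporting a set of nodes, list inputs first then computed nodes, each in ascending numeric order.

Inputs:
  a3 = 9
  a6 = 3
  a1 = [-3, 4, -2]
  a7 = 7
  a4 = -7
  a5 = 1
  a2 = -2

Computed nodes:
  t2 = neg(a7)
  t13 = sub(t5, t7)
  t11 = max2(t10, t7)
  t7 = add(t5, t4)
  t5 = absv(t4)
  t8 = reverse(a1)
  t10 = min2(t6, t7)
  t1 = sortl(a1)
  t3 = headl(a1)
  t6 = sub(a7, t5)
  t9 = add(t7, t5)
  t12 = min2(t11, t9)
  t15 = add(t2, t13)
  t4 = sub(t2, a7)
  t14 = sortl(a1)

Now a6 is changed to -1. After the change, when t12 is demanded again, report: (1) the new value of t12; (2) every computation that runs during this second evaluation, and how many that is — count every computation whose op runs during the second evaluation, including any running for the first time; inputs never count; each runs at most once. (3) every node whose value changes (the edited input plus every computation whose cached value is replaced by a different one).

New value of t12: 0.
Computations that run: none — 0 in total.
Values that change: a6.
Key observation: a6 is never demanded by the output, so the edit triggers no recomputation at all.

First evaluation (everything demanded from the output):
  t2 = neg(7) = -7
  t4 = sub(-7, 7) = -14
  t5 = absv(-14) = 14
  t6 = sub(7, 14) = -7
  t7 = add(14, -14) = 0
  t9 = add(0, 14) = 14
  t10 = min2(-7, 0) = -7
  t11 = max2(-7, 0) = 0
  t12 = min2(0, 14) = 0

Propagation after the edit:
  a6 feeds no computation that the output demands — nothing is marked dirty and nothing runs.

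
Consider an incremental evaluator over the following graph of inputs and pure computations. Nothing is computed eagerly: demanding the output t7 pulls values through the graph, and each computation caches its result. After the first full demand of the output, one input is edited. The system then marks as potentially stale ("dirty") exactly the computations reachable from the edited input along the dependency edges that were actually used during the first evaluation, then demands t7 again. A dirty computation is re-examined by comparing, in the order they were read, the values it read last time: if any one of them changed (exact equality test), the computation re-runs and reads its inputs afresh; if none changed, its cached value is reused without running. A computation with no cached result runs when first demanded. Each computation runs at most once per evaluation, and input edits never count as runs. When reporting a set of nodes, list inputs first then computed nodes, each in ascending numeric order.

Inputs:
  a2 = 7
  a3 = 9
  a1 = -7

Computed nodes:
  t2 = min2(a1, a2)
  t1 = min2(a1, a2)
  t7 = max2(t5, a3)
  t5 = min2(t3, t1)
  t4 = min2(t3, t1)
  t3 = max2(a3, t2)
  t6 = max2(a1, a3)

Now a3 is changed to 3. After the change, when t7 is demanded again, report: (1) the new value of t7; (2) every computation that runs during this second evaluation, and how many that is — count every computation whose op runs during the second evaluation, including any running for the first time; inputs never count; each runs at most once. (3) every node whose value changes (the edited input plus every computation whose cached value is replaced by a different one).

t7 now evaluates to 3.
Run set: t3, t5, t7 (3 run).
Changed values: a3, t3, t7.

Initial pass — values computed on the first demand:
  t1 = min2(-7, 7) = -7
  t2 = min2(-7, 7) = -7
  t3 = max2(9, -7) = 9
  t5 = min2(9, -7) = -7
  t7 = max2(-7, 9) = 9

Second demand — change propagation:
  t3: re-runs because a3 9->3; new result 3.
  t5: re-runs because t3 9->3; new result -7 (unchanged).
  t7: re-runs because a3 9->3; new result 3.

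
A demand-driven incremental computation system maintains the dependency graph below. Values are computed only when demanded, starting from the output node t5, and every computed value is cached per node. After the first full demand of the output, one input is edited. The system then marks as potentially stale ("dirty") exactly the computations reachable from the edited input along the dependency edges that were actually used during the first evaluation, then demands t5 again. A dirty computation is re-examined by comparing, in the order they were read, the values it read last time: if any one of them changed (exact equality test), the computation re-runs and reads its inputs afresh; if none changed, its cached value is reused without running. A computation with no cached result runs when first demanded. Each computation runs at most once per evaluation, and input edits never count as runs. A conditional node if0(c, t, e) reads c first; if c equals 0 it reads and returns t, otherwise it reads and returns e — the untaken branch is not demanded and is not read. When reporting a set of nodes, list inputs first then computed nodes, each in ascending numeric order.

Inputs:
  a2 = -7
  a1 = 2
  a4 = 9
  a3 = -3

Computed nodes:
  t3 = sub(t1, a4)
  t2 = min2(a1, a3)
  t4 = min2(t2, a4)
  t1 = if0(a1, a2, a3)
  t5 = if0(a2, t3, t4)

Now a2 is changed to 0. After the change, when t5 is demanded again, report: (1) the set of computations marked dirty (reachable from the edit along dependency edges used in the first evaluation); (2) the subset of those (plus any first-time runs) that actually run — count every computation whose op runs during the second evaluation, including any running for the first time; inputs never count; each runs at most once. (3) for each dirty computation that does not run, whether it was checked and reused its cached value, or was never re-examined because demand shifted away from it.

Marked dirty: t5.
Computations that run: t1, t3, t5 — 3 in total.
Every dirty computation ran.
Key observation: a condition flipped, so demand reaches new nodes — t1, t3 run for the first time.

First evaluation (everything demanded from the output):
  t2 = min2(2, -3) = -3
  t4 = min2(-3, 9) = -3
  t5 = if0(a2=-7 -> else branch t4) = -3

Propagation after the edit:
  t1: demanded for the first time — runs, produces -3.
  t3: demanded for the first time — runs, produces -12.
  t5: runs — a2 -7->0; result -12.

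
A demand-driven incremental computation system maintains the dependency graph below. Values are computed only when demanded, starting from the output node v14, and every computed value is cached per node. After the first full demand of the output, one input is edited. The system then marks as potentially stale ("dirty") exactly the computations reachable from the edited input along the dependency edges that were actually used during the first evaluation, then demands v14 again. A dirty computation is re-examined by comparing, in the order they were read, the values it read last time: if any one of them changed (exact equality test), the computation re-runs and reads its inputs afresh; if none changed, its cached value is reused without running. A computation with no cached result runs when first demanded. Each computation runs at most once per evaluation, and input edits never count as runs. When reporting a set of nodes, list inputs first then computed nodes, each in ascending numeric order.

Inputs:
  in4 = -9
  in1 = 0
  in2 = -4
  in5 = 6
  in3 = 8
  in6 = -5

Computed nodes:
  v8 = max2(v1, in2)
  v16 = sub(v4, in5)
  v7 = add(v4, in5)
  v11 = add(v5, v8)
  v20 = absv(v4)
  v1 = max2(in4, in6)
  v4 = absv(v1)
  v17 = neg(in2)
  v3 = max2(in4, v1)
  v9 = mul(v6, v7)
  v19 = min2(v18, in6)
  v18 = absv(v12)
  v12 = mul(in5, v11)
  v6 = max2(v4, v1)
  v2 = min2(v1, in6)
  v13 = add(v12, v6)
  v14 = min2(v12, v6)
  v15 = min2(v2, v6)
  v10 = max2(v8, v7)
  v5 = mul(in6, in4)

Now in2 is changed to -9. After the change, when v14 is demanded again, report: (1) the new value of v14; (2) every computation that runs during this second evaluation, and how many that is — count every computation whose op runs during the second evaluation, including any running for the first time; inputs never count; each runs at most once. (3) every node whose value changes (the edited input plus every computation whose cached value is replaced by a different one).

New value of v14: 5.
Computations that run: v8, v11, v12, v14 — 4 in total.
Values that change: in2, v8, v11, v12.

First evaluation (everything demanded from the output):
  v1 = max2(-9, -5) = -5
  v4 = absv(-5) = 5
  v5 = mul(-5, -9) = 45
  v6 = max2(5, -5) = 5
  v8 = max2(-5, -4) = -4
  v11 = add(45, -4) = 41
  v12 = mul(6, 41) = 246
  v14 = min2(246, 5) = 5

Propagation after the edit:
  v8: runs — in2 -4->-9; result -5.
  v11: runs — v8 -4->-5; result 40.
  v12: runs — v11 41->40; result 240.
  v14: runs — v12 246->240; result 5 (same value as before).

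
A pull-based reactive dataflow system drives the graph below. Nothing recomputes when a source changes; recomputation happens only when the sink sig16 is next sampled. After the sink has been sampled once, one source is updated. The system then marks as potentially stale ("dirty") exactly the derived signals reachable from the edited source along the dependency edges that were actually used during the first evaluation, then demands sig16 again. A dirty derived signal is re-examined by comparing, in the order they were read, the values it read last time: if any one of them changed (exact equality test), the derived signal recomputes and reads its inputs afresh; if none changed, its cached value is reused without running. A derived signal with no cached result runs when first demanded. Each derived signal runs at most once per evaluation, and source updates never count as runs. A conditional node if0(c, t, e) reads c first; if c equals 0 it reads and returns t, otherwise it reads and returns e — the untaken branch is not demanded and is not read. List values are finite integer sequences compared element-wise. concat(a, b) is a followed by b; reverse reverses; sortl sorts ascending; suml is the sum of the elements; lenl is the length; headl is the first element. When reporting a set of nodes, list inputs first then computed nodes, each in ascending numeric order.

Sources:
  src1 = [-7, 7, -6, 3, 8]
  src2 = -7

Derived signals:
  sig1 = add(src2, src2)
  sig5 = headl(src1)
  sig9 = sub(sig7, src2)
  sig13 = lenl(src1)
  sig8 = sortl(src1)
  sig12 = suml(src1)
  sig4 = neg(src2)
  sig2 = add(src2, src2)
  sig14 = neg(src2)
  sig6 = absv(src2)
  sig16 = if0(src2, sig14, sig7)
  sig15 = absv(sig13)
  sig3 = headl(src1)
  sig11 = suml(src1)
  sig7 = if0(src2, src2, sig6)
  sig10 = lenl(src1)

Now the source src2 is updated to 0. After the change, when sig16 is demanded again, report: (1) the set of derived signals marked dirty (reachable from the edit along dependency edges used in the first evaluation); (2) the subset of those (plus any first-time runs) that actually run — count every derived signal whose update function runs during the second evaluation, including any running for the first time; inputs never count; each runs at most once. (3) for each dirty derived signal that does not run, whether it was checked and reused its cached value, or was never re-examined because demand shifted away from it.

First evaluation (everything demanded from the output):
  sig6 = absv(-7) = 7
  sig7 = if0(src2=-7 -> else branch sig6) = 7
  sig16 = if0(src2=-7 -> else branch sig7) = 7

Propagation after the edit:
  sig6: marked dirty but never re-examined — demand shifted away from it.
  sig7: marked dirty but never re-examined — demand shifted away from it.
  sig14: demanded for the first time — runs, produces 0.
  sig16: runs — src2 -7->0; result 0.

Key observation: a condition flipped, so demand moved to the other branch — sig6, sig7 are never re-examined.

Marked dirty: sig6, sig7, sig16.
Derived signals that run: sig14, sig16 — 2 in total.
Never re-examined (demand shifted away): sig6, sig7.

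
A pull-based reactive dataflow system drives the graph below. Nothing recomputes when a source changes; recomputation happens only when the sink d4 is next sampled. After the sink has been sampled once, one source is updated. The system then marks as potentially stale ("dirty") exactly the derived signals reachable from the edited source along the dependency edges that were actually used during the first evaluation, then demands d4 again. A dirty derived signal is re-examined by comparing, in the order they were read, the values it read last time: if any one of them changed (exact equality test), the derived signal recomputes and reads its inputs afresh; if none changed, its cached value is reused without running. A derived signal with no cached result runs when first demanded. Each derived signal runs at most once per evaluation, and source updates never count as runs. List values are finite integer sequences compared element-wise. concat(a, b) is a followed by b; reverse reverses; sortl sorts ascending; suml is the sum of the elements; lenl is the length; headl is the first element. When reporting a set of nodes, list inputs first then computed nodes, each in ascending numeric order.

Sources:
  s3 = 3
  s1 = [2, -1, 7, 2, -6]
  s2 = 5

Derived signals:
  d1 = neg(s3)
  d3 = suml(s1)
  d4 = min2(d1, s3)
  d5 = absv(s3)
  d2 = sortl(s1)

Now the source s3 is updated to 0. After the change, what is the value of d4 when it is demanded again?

First evaluation (everything demanded from the output):
  d1 = neg(3) = -3
  d4 = min2(-3, 3) = -3

Propagation after the edit:
  d1: runs — s3 3->0; result 0.
  d4: runs — d1 -3->0; s3 3->0; result 0.

New value of d4: 0.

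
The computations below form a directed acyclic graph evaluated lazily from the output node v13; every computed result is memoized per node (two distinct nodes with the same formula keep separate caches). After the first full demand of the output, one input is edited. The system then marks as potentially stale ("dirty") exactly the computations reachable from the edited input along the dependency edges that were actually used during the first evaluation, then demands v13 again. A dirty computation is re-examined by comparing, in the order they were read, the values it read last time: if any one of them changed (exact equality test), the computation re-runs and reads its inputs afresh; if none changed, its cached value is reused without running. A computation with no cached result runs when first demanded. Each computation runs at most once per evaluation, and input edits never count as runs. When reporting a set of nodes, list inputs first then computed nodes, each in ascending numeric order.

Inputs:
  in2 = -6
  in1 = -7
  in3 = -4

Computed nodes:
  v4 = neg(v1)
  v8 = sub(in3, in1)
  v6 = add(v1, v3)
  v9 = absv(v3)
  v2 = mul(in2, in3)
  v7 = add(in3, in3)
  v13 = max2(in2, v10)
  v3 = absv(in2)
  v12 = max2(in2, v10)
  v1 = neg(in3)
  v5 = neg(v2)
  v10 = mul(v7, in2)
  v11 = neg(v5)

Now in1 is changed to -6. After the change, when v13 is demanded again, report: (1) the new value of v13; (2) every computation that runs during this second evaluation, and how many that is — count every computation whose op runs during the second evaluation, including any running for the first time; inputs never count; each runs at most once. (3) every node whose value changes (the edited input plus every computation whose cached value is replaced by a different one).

Demanding v13 again yields 48.
0 computations run: none.
The nodes whose values change: in1.
Note the shortcut — in1 feeds only undemanded nodes, so no recomputation happens.

First demand of the output computes:
  v7 = add(-4, -4) = -8
  v10 = mul(-8, -6) = 48
  v13 = max2(-6, 48) = 48

After the edit, cleaning proceeds:
  in1 only reaches undemanded nodes; the second demand re-runs nothing.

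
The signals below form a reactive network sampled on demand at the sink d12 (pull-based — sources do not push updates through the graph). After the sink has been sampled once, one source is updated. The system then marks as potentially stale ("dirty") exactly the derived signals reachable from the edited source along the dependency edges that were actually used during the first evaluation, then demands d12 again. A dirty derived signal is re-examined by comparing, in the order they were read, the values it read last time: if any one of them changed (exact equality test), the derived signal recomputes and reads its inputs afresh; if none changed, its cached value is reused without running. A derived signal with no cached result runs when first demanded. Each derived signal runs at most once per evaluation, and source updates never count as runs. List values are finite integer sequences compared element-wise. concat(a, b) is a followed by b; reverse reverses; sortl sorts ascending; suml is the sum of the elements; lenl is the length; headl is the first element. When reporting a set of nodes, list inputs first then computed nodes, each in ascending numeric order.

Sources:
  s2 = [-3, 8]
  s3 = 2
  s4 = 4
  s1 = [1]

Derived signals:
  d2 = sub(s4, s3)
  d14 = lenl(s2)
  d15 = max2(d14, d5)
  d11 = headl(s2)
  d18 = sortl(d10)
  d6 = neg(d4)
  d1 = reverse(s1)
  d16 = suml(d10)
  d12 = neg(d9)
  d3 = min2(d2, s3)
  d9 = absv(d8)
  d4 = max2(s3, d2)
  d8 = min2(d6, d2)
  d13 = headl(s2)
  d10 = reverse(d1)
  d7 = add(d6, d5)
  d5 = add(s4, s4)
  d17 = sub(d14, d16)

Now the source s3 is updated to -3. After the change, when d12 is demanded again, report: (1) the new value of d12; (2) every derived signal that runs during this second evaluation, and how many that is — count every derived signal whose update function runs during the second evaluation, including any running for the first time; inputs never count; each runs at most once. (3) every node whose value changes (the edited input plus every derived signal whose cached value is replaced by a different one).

d12 now evaluates to -7.
Run set: d2, d4, d6, d8, d9, d12 (6 run).
Changed values: s3, d2, d4, d6, d8, d9, d12.

Initial pass — values computed on the first demand:
  d2 = sub(4, 2) = 2
  d4 = max2(2, 2) = 2
  d6 = neg(2) = -2
  d8 = min2(-2, 2) = -2
  d9 = absv(-2) = 2
  d12 = neg(2) = -2

Second demand — change propagation:
  d2: re-runs because s3 2->-3; new result 7.
  d4: re-runs because s3 2->-3; d2 2->7; new result 7.
  d6: re-runs because d4 2->7; new result -7.
  d8: re-runs because d6 -2->-7; d2 2->7; new result -7.
  d9: re-runs because d8 -2->-7; new result 7.
  d12: re-runs because d9 2->7; new result -7.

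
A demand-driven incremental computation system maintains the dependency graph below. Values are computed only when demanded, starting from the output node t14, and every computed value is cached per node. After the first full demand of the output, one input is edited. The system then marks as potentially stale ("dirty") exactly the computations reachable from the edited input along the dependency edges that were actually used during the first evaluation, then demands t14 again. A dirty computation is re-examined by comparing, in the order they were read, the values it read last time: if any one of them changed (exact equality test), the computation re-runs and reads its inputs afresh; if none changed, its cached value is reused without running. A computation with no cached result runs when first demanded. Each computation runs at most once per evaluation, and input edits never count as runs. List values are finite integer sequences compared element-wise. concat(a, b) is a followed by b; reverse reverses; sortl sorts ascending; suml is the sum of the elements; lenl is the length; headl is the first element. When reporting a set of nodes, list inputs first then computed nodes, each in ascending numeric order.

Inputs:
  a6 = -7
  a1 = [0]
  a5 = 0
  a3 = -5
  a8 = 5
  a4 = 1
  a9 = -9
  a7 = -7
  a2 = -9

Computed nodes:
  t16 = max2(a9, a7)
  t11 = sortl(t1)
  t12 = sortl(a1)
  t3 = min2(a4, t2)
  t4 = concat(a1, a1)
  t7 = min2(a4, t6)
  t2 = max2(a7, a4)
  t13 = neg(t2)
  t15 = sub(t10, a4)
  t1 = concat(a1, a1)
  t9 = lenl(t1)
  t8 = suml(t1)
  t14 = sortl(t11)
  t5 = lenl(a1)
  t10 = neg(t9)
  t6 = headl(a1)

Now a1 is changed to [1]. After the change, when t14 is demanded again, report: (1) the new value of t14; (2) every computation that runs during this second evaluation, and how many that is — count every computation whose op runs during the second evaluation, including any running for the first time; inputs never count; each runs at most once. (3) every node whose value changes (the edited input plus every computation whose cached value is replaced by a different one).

New value of t14: [1, 1].
Computations that run: t1, t11, t14 — 3 in total.
Values that change: a1, t1, t11, t14.

First evaluation (everything demanded from the output):
  t1 = concat([0], [0]) = [0, 0]
  t11 = sortl([0, 0]) = [0, 0]
  t14 = sortl([0, 0]) = [0, 0]

Propagation after the edit:
  t1: runs — a1 [0]->[1]; a1 [0]->[1]; result [1, 1].
  t11: runs — t1 [0, 0]->[1, 1]; result [1, 1].
  t14: runs — t11 [0, 0]->[1, 1]; result [1, 1].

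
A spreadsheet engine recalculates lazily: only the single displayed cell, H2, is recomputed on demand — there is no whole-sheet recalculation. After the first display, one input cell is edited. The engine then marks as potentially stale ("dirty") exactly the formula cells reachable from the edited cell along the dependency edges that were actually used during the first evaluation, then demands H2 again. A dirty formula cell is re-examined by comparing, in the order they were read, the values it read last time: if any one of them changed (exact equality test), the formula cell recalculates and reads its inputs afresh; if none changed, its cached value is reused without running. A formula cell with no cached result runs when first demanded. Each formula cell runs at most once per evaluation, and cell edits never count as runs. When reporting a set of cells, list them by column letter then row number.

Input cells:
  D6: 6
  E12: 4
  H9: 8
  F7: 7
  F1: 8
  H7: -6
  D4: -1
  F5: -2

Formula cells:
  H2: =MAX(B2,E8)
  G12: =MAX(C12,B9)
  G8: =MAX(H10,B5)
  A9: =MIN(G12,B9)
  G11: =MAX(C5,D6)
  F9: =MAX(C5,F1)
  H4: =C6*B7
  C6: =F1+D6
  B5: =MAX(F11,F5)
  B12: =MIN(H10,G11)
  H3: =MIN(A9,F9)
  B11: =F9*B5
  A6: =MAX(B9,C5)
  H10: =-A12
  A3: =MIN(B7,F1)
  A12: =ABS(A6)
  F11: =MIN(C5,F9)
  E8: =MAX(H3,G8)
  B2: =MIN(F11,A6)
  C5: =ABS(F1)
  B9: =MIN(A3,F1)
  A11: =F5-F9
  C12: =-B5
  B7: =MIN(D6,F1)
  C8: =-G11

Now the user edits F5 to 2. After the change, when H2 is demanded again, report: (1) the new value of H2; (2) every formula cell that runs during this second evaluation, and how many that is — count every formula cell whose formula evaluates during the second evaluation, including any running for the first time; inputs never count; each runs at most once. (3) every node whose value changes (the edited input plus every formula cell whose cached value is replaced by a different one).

New value of H2: 8.
Formula cells that run: B5 — 1 in total.
Values that change: F5.
Key observation: the change is absorbed at B5 — it re-runs but produces the same value, and the output's value is unchanged.

First evaluation (everything demanded from the output):
  B7 = MIN(6, 8) = 6
  A3 = MIN(6, 8) = 6
  B9 = MIN(6, 8) = 6
  C5 = ABS(8) = 8
  A6 = MAX(6, 8) = 8
  A12 = ABS(8) = 8
  F9 = MAX(8, 8) = 8
  F11 = MIN(8, 8) = 8
  B2 = MIN(8, 8) = 8
  B5 = MAX(8, -2) = 8
  C12 = -(8) = -8
  G12 = MAX(-8, 6) = 6
  A9 = MIN(6, 6) = 6
  H3 = MIN(6, 8) = 6
  H10 = -(8) = -8
  G8 = MAX(-8, 8) = 8
  E8 = MAX(6, 8) = 8
  H2 = MAX(8, 8) = 8

Propagation after the edit:
  B5: runs — F5 -2->2; result 8 (same value as before).
  C12: checked — values it read are unchanged (B5 unchanged); reused cached -8 without running.
  G8: checked — values it read are unchanged (H10 unchanged, B5 unchanged); reused cached 8 without running.
  G12: checked — values it read are unchanged (C12 unchanged, B9 unchanged); reused cached 6 without running.
  A9: checked — values it read are unchanged (G12 unchanged, B9 unchanged); reused cached 6 without running.
  H3: checked — values it read are unchanged (A9 unchanged, F9 unchanged); reused cached 6 without running.
  E8: checked — values it read are unchanged (H3 unchanged, G8 unchanged); reused cached 8 without running.
  H2: checked — values it read are unchanged (B2 unchanged, E8 unchanged); reused cached 8 without running.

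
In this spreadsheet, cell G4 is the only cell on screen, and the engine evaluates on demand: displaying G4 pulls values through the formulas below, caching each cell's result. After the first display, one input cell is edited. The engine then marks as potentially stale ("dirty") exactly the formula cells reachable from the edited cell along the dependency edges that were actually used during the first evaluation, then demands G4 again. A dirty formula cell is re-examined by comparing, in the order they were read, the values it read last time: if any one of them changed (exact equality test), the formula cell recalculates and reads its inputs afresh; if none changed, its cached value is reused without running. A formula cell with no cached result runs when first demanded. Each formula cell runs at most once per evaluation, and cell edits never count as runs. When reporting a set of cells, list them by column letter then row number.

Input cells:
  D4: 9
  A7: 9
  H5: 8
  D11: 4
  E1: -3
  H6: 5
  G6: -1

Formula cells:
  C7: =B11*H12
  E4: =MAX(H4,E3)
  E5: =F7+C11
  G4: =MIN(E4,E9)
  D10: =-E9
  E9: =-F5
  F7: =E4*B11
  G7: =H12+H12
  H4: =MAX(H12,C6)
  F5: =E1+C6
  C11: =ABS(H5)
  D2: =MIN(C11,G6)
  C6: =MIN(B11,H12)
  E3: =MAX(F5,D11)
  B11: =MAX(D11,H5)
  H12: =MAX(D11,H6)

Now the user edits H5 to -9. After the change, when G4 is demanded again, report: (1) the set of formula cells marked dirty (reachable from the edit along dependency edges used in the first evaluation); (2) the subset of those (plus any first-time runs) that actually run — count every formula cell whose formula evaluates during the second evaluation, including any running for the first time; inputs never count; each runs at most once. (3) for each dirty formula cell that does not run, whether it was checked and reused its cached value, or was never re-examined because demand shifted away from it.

Dirty set: B11, C6, E3, E4, E9, F5, G4, H4.
Run set: B11, C6, E3, E9, F5, G4, H4 (7 run).
Re-examined without running (cache reused): E4.
The important point: at E4 every value read last time is unchanged, so the dirty flag clears without a run.

Initial pass — values computed on the first demand:
  B11 = MAX(4, 8) = 8
  H12 = MAX(4, 5) = 5
  C6 = MIN(8, 5) = 5
  F5 = -3 + 5 = 2
  E3 = MAX(2, 4) = 4
  E9 = -(2) = -2
  H4 = MAX(5, 5) = 5
  E4 = MAX(5, 4) = 5
  G4 = MIN(5, -2) = -2

Second demand — change propagation:
  B11: re-runs because H5 8->-9; new result 4.
  C6: re-runs because B11 8->4; new result 4.
  F5: re-runs because C6 5->4; new result 1.
  E3: re-runs because F5 2->1; new result 4 (unchanged).
  E9: re-runs because F5 2->1; new result -1.
  H4: re-runs because C6 5->4; new result 5 (unchanged).
  E4: re-examined; everything it read last time is the same (H4 unchanged, E3 unchanged) — cache 5 kept, no run.
  G4: re-runs because E9 -2->-1; new result -1.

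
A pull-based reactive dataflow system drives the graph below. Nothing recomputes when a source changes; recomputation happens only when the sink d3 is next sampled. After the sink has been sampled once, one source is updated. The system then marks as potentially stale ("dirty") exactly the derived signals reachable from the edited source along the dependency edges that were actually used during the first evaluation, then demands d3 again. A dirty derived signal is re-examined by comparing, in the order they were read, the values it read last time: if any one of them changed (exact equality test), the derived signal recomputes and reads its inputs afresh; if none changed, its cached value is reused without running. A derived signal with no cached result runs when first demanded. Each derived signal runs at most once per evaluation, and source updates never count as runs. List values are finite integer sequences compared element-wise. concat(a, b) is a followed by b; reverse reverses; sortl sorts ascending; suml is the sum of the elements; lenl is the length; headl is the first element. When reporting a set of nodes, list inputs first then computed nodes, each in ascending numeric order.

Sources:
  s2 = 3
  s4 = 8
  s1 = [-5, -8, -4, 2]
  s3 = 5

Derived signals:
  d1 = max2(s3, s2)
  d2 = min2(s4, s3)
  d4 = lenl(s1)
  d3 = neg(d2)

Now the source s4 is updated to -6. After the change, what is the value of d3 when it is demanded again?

First evaluation (everything demanded from the output):
  d2 = min2(8, 5) = 5
  d3 = neg(5) = -5

Propagation after the edit:
  d2: runs — s4 8->-6; result -6.
  d3: runs — d2 5->-6; result 6.

New value of d3: 6.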